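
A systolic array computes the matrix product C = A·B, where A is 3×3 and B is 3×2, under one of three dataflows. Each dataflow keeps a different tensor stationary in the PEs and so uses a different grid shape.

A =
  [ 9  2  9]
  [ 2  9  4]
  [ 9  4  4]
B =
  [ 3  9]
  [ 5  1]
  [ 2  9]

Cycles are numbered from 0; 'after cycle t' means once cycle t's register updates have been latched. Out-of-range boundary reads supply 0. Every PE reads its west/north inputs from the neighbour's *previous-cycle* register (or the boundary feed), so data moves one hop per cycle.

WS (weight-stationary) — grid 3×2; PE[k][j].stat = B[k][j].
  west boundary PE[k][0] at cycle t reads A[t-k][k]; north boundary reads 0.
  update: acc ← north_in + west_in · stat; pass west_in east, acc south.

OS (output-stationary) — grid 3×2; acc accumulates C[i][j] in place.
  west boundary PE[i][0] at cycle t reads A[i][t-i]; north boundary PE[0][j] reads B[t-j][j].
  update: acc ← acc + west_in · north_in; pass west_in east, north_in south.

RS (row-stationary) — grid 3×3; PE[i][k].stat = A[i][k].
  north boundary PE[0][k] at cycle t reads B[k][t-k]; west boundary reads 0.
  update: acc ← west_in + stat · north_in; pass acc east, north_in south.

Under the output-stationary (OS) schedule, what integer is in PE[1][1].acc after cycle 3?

Tracing OS — 3×2 array, target PE[1][1]:
  step 0 · PE0,1: acc=0; fwd→0 fwd↓0
  step 0 · PE1,0: acc=0; fwd→0 fwd↓0
  step 0 · PE1,1: acc=0; fwd→0 fwd↓0
  step 1 · PE0,1: acc=81; fwd→9 fwd↓9
  step 1 · PE1,0: acc=6; fwd→2 fwd↓3
  step 1 · PE1,1: acc=0; fwd→0 fwd↓0
  step 2 · PE0,1: acc=83; fwd→2 fwd↓1
  step 2 · PE1,0: acc=51; fwd→9 fwd↓5
  step 2 · PE1,1: acc=18; fwd→2 fwd↓9
  step 3 · PE0,1: acc=164; fwd→9 fwd↓9
  step 3 · PE1,0: acc=59; fwd→4 fwd↓2
  step 3 · PE1,1: acc=27; fwd→9 fwd↓1

PE[1][1].acc = 27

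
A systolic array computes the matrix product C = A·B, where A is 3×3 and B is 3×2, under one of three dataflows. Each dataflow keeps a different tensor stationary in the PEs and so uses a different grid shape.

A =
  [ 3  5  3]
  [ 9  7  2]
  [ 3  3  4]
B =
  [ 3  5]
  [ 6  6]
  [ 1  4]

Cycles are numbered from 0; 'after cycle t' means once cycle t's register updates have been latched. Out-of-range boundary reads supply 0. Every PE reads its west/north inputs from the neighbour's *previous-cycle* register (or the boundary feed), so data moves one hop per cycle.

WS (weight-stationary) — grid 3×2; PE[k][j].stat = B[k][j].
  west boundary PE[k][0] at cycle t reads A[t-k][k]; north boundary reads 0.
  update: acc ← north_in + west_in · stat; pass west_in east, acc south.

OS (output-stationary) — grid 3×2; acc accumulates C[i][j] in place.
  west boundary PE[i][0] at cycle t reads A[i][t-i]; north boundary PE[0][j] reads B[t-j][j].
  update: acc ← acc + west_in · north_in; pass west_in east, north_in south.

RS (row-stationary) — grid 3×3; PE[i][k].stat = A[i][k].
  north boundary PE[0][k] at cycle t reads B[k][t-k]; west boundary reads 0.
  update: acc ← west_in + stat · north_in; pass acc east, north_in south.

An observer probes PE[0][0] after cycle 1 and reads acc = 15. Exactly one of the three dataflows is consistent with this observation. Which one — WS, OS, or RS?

WS [3×2] PE[0][0] across cycles:
  cycle 0: PE[0][0] → acc 9, east 3, south 9
  cycle 1: PE[0][0] → acc 27, east 9, south 27
OS [3×2] PE[0][0] across cycles:
  cycle 0: PE[0][0] → acc 9, east 3, south 3
  cycle 1: PE[0][0] → acc 39, east 5, south 6
RS [3×3] PE[0][0] across cycles:
  cycle 0: PE[0][0] → acc 9, east 9, south 3
  cycle 1: PE[0][0] → acc 15, east 15, south 5

dataflow = RS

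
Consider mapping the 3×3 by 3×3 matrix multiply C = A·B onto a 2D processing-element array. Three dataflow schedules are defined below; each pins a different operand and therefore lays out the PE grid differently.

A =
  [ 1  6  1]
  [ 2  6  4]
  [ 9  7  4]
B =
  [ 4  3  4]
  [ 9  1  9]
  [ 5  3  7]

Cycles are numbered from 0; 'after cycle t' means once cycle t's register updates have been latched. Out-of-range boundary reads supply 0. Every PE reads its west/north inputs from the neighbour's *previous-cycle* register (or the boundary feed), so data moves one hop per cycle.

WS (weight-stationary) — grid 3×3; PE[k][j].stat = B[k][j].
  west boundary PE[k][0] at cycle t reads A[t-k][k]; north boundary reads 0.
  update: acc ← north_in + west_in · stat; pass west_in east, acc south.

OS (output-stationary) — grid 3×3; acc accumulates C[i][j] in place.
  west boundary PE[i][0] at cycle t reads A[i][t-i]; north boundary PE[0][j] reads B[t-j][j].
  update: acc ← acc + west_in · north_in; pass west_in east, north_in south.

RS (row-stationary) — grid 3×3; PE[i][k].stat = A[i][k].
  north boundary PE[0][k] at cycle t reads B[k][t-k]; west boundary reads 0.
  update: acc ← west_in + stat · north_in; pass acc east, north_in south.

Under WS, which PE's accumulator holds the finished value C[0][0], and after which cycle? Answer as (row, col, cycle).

WS — PE[2][0] is where C[0][0] collects:
  c0 r2c0: 0 / 0 / 0
  c1 r2c0: 0 / 0 / 0
  c2 r2c0: 63 / 1 / 63

(row, col, cycle) = (2, 0, 2)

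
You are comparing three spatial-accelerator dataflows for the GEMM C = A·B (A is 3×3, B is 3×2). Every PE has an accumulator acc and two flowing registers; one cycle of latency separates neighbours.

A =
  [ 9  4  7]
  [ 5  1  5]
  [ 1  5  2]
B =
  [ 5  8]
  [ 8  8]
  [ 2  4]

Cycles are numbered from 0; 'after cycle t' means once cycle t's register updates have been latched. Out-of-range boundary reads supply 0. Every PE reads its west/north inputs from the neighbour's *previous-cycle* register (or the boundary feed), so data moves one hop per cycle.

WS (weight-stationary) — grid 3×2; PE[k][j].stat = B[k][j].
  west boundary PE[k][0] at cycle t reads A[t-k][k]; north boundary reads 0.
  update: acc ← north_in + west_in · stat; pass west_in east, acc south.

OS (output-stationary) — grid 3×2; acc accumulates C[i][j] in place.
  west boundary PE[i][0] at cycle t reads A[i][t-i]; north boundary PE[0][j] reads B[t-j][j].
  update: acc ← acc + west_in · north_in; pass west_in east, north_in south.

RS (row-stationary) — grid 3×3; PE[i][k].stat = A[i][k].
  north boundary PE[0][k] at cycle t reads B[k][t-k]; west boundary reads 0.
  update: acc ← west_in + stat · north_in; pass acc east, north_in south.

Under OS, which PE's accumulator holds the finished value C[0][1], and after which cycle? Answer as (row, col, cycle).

OS: C[0][1] accumulates in PE[0][1]:
  t=0 PE[0][1]: acc=0 h=0 v=0
  t=1 PE[0][1]: acc=72 h=9 v=8
  t=2 PE[0][1]: acc=104 h=4 v=8
  t=3 PE[0][1]: acc=132 h=7 v=4

(row, col, cycle) = (0, 1, 3)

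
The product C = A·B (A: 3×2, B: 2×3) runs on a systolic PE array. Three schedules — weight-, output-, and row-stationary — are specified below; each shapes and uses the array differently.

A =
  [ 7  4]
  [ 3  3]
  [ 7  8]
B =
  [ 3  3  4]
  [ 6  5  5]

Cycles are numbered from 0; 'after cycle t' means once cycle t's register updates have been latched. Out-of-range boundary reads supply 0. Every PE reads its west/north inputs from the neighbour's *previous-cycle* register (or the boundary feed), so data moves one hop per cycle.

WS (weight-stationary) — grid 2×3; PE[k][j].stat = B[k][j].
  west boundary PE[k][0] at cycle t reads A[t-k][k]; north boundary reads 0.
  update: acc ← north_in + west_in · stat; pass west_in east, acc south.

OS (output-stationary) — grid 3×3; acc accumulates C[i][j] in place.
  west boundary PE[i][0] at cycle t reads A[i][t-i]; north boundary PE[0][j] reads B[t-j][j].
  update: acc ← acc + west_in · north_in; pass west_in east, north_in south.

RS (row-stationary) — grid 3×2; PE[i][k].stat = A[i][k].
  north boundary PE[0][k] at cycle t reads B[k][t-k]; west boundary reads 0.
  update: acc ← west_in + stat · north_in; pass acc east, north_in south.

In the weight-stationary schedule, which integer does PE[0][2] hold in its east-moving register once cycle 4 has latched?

WS 2×3: PE[0][2] cycle-by-cycle (with neighbour feeds):
  [0] (0,1) acc=0 (h:0 v:0)
  [0] (0,2) acc=0 (h:0 v:0)
  [1] (0,1) acc=21 (h:7 v:21)
  [1] (0,2) acc=0 (h:0 v:0)
  [2] (0,1) acc=9 (h:3 v:9)
  [2] (0,2) acc=28 (h:7 v:28)
  [3] (0,1) acc=21 (h:7 v:21)
  [3] (0,2) acc=12 (h:3 v:12)
  [4] (0,1) acc=0 (h:0 v:0)
  [4] (0,2) acc=28 (h:7 v:28)

register = 7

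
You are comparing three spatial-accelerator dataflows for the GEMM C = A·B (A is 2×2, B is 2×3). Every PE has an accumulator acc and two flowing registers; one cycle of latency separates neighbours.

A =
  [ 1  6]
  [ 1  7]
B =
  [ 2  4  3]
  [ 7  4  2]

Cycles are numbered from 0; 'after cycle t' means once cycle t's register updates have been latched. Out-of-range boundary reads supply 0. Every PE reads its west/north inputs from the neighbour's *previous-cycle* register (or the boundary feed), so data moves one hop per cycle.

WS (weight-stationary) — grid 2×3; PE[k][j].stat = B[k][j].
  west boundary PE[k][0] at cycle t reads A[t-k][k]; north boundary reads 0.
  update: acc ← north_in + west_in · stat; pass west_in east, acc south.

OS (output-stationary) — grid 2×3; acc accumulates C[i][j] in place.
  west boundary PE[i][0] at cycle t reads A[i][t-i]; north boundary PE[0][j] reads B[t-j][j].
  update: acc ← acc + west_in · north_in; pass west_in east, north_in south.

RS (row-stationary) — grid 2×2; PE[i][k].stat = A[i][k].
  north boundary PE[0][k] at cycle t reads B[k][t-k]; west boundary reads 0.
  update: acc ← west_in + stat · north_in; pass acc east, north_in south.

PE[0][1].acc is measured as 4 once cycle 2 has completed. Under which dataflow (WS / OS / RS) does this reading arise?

WS [2×3] PE[0][1] across cycles:
  [0] (0,1) acc=0 (h:0 v:0)
  [1] (0,1) acc=4 (h:1 v:4)
  [2] (0,1) acc=4 (h:1 v:4)
OS [2×3] PE[0][1] across cycles:
  [0] (0,1) acc=0 (h:0 v:0)
  [1] (0,1) acc=4 (h:1 v:4)
  [2] (0,1) acc=28 (h:6 v:4)
RS [2×2] PE[0][1] across cycles:
  [0] (0,1) acc=0 (h:0 v:0)
  [1] (0,1) acc=44 (h:44 v:7)
  [2] (0,1) acc=28 (h:28 v:4)

dataflow = WS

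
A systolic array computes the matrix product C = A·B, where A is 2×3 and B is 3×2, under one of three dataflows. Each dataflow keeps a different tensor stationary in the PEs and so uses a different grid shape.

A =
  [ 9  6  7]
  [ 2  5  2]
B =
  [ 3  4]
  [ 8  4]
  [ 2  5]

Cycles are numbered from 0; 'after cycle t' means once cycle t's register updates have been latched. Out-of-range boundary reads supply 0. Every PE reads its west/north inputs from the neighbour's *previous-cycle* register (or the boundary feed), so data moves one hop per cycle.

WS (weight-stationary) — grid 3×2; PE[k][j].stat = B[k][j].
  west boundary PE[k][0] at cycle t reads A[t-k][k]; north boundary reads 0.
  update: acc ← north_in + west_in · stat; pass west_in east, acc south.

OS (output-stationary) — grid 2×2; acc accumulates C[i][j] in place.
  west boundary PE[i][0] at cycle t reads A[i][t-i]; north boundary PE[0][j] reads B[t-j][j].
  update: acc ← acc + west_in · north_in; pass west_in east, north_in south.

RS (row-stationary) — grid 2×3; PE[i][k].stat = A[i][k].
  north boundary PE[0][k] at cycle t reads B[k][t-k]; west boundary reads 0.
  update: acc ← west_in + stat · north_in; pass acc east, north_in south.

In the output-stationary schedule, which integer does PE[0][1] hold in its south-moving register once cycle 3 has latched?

register = 5

Tracing OS — 2×2 array, target PE[0][1]:
  t=0 PE[0][0]: acc=27 h=9 v=3
  t=0 PE[0][1]: acc=0 h=0 v=0
  t=1 PE[0][0]: acc=75 h=6 v=8
  t=1 PE[0][1]: acc=36 h=9 v=4
  t=2 PE[0][0]: acc=89 h=7 v=2
  t=2 PE[0][1]: acc=60 h=6 v=4
  t=3 PE[0][0]: acc=89 h=0 v=0
  t=3 PE[0][1]: acc=95 h=7 v=5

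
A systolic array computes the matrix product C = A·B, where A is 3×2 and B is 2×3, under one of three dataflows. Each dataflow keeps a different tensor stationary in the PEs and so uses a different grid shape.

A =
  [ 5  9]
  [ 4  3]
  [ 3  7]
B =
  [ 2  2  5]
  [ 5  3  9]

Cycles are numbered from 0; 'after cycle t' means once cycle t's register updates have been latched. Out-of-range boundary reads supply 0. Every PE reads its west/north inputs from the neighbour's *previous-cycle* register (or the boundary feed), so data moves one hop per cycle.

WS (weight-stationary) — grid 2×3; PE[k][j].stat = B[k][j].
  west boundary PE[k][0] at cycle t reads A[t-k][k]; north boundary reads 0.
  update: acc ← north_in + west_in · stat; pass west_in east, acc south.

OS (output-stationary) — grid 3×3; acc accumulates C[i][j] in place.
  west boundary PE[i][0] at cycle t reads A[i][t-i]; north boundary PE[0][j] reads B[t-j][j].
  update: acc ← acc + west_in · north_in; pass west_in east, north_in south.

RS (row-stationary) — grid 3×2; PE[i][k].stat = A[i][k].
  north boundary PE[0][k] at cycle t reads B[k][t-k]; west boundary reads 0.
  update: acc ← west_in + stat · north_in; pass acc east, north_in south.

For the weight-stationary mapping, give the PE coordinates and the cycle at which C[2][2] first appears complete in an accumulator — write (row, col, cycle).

(row, col, cycle) = (1, 2, 5)

WS: C[2][2] accumulates in PE[1][2]:
  c0 r1c2: 0 / 0 / 0
  c1 r1c2: 0 / 0 / 0
  c2 r1c2: 0 / 0 / 0
  c3 r1c2: 106 / 9 / 106
  c4 r1c2: 47 / 3 / 47
  c5 r1c2: 78 / 7 / 78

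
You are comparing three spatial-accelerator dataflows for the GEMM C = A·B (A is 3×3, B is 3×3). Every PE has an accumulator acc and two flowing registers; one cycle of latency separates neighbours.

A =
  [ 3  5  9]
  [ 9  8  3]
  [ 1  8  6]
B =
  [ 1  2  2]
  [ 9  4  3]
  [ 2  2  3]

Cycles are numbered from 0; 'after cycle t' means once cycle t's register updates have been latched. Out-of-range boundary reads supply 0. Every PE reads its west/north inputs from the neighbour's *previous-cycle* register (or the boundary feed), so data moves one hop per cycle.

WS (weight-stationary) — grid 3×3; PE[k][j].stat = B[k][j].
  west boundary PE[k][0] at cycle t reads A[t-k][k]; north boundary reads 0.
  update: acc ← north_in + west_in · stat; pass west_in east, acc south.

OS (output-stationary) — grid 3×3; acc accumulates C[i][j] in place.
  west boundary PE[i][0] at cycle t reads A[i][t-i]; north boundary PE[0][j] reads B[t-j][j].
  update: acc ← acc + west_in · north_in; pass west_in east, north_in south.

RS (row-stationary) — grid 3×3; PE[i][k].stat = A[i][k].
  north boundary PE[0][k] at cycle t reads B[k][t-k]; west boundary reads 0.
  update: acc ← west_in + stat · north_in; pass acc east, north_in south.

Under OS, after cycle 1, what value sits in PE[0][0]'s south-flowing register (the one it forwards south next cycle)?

register = 9

OS 3×3: PE[0][0] cycle-by-cycle (with neighbour feeds):
  0: (0,0).acc=3  regs=<3,1>
  1: (0,0).acc=48  regs=<5,9>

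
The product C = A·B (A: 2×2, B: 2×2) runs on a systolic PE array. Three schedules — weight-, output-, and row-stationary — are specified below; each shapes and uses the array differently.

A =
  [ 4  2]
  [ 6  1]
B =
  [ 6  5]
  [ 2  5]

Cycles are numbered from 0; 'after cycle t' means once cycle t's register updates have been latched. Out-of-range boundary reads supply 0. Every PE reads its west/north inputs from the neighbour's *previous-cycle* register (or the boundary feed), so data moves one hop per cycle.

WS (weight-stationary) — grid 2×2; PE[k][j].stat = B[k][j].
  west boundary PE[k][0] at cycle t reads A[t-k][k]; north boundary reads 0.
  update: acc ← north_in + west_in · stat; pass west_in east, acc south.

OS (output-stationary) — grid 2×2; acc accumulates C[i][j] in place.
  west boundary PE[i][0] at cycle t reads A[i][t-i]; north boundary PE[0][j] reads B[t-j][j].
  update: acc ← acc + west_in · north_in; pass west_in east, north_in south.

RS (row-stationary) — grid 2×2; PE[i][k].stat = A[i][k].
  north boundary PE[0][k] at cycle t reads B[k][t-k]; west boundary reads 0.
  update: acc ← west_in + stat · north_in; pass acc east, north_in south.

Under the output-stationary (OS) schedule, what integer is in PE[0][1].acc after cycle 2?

PE[0][1].acc = 30

OS 2×2: PE[0][1] cycle-by-cycle (with neighbour feeds):
  @0  [0,0]  acc 24  |  →4  ↓6
  @0  [0,1]  acc 0  |  →0  ↓0
  @1  [0,0]  acc 28  |  →2  ↓2
  @1  [0,1]  acc 20  |  →4  ↓5
  @2  [0,0]  acc 28  |  →0  ↓0
  @2  [0,1]  acc 30  |  →2  ↓5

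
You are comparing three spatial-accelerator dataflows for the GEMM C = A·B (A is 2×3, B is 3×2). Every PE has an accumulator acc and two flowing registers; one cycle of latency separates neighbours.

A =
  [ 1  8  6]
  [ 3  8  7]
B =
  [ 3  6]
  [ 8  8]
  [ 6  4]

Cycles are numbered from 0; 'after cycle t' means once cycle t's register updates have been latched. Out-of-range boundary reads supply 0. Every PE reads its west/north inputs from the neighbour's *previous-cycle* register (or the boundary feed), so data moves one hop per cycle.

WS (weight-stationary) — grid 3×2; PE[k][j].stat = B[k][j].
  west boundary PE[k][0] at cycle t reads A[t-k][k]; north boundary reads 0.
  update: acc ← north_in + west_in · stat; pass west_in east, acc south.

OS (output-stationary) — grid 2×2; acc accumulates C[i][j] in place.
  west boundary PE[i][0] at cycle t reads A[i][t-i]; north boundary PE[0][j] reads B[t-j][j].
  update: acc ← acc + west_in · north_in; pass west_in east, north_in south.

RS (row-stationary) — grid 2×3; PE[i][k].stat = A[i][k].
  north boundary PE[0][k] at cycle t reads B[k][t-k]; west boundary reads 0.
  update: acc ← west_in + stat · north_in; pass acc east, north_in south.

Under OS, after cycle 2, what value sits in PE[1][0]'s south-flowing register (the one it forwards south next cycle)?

OS on a 2×2 grid — tracing PE[1][0] and its feeders:
  after 0 — PE[0][0] acc=3, pass-E 1, pass-S 3
  after 0 — PE[1][0] acc=0, pass-E 0, pass-S 0
  after 1 — PE[0][0] acc=67, pass-E 8, pass-S 8
  after 1 — PE[1][0] acc=9, pass-E 3, pass-S 3
  after 2 — PE[0][0] acc=103, pass-E 6, pass-S 6
  after 2 — PE[1][0] acc=73, pass-E 8, pass-S 8

register = 8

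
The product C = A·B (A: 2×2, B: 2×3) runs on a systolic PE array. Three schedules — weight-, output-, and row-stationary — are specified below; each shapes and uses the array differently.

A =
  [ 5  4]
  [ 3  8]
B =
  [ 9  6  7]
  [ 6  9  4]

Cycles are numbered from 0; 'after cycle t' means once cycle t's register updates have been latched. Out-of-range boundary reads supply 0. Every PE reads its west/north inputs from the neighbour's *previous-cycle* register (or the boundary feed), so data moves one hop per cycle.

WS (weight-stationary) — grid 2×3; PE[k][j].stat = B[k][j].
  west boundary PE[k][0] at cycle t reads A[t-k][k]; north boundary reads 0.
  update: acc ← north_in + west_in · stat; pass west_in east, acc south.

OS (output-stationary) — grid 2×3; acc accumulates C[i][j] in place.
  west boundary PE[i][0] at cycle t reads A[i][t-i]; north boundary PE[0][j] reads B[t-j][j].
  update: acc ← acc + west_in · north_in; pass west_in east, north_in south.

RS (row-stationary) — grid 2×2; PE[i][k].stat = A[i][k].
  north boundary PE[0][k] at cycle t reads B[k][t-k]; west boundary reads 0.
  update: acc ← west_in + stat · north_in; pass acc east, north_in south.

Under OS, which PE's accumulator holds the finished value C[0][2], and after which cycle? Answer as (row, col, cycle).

OS — PE[0][2] is where C[0][2] collects:
  @0  [0,2]  acc 0  |  →0  ↓0
  @1  [0,2]  acc 0  |  →0  ↓0
  @2  [0,2]  acc 35  |  →5  ↓7
  @3  [0,2]  acc 51  |  →4  ↓4

(row, col, cycle) = (0, 2, 3)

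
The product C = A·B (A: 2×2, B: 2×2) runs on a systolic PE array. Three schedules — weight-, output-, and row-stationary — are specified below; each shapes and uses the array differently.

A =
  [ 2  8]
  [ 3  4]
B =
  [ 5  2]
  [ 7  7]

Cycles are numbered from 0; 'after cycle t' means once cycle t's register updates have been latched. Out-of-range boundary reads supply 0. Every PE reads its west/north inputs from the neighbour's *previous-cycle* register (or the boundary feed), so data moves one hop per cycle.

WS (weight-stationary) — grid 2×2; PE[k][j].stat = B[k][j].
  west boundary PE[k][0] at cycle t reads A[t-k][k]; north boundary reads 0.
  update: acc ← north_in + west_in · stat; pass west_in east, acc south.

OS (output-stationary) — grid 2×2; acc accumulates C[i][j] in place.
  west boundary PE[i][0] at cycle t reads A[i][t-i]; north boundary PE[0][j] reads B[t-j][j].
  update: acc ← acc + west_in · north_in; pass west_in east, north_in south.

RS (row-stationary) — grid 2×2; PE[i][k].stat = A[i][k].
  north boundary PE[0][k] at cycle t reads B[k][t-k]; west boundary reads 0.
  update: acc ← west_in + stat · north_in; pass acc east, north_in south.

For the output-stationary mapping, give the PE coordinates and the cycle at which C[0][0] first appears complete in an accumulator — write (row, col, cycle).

OS — PE[0][0] is where C[0][0] collects:
  step 0 · PE0,0: acc=10; fwd→2 fwd↓5
  step 1 · PE0,0: acc=66; fwd→8 fwd↓7

(row, col, cycle) = (0, 0, 1)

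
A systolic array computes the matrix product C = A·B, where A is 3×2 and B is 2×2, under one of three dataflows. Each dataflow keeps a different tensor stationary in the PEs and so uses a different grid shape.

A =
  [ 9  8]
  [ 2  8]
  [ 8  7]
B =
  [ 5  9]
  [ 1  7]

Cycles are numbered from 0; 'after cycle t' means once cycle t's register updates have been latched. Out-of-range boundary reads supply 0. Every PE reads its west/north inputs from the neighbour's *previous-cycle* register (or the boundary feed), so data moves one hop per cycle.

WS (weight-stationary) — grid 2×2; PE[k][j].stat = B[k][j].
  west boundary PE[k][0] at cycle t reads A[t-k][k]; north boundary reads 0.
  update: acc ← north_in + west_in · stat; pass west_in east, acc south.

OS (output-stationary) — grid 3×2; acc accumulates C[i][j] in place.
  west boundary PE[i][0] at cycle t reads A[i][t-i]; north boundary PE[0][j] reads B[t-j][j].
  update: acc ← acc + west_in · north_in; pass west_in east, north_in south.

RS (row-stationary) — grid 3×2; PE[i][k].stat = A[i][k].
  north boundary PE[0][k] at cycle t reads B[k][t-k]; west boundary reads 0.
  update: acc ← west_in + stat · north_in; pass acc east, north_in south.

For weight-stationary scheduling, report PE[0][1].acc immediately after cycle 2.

PE[0][1].acc = 18

Tracing WS — 2×2 array, target PE[0][1]:
  c0 r0c0: 45 / 9 / 45
  c0 r0c1: 0 / 0 / 0
  c1 r0c0: 10 / 2 / 10
  c1 r0c1: 81 / 9 / 81
  c2 r0c0: 40 / 8 / 40
  c2 r0c1: 18 / 2 / 18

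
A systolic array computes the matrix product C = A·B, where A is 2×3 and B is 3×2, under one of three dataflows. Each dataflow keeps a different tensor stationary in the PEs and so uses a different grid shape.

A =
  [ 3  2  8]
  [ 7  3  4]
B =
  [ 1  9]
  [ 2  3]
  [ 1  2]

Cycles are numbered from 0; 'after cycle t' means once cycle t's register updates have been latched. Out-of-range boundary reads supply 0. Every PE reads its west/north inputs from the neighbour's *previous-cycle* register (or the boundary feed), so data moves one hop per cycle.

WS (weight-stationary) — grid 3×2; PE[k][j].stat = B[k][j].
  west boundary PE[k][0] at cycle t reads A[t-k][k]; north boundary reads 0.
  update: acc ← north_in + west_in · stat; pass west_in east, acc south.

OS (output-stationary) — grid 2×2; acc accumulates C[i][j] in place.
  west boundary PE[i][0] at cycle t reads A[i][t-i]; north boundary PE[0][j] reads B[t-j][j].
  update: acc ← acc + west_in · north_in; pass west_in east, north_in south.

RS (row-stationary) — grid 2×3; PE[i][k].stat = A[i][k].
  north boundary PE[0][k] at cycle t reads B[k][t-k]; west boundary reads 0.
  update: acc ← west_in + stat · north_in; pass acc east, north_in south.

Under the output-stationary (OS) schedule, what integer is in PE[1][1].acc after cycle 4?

OS (2×2). Following PE[1][1] plus its west/north inputs:
  cycle 0: PE[0][1] → acc 0, east 0, south 0
  cycle 0: PE[1][0] → acc 0, east 0, south 0
  cycle 0: PE[1][1] → acc 0, east 0, south 0
  cycle 1: PE[0][1] → acc 27, east 3, south 9
  cycle 1: PE[1][0] → acc 7, east 7, south 1
  cycle 1: PE[1][1] → acc 0, east 0, south 0
  cycle 2: PE[0][1] → acc 33, east 2, south 3
  cycle 2: PE[1][0] → acc 13, east 3, south 2
  cycle 2: PE[1][1] → acc 63, east 7, south 9
  cycle 3: PE[0][1] → acc 49, east 8, south 2
  cycle 3: PE[1][0] → acc 17, east 4, south 1
  cycle 3: PE[1][1] → acc 72, east 3, south 3
  cycle 4: PE[0][1] → acc 49, east 0, south 0
  cycle 4: PE[1][0] → acc 17, east 0, south 0
  cycle 4: PE[1][1] → acc 80, east 4, south 2

PE[1][1].acc = 80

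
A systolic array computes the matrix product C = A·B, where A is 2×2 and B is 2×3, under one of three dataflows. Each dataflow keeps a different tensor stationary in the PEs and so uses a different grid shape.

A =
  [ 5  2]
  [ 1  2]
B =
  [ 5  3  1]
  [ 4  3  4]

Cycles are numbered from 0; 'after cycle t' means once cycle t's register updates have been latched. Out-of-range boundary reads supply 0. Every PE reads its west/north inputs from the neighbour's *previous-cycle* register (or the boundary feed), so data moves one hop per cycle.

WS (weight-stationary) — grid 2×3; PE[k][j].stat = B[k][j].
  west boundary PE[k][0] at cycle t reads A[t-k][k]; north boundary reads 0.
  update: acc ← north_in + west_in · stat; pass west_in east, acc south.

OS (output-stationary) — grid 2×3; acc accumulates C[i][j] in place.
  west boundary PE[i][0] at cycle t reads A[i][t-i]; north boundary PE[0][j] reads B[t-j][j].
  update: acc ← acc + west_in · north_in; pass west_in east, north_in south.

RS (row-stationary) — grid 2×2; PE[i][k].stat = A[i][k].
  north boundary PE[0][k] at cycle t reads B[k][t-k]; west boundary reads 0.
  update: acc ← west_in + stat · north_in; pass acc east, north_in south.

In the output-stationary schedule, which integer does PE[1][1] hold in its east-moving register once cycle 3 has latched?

register = 2

Tracing OS — 2×3 array, target PE[1][1]:
  after 0 — PE[0][1] acc=0, pass-E 0, pass-S 0
  after 0 — PE[1][0] acc=0, pass-E 0, pass-S 0
  after 0 — PE[1][1] acc=0, pass-E 0, pass-S 0
  after 1 — PE[0][1] acc=15, pass-E 5, pass-S 3
  after 1 — PE[1][0] acc=5, pass-E 1, pass-S 5
  after 1 — PE[1][1] acc=0, pass-E 0, pass-S 0
  after 2 — PE[0][1] acc=21, pass-E 2, pass-S 3
  after 2 — PE[1][0] acc=13, pass-E 2, pass-S 4
  after 2 — PE[1][1] acc=3, pass-E 1, pass-S 3
  after 3 — PE[0][1] acc=21, pass-E 0, pass-S 0
  after 3 — PE[1][0] acc=13, pass-E 0, pass-S 0
  after 3 — PE[1][1] acc=9, pass-E 2, pass-S 3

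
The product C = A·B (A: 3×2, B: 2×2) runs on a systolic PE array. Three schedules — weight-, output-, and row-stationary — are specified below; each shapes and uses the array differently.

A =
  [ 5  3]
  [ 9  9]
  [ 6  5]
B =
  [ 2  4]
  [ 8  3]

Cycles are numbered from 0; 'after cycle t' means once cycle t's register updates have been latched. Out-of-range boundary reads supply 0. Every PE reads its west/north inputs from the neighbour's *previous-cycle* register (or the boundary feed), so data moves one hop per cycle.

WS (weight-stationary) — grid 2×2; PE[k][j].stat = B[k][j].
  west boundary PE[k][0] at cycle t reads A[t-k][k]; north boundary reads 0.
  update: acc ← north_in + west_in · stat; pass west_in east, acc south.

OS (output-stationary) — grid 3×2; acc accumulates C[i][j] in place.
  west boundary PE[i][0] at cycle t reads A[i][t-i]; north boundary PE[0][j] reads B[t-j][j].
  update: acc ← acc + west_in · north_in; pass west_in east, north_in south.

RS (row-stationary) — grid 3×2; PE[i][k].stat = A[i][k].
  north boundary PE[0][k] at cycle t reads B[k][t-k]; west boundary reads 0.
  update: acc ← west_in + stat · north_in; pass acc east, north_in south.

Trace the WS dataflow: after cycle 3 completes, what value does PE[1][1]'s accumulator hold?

PE[1][1].acc = 63

Tracing WS — 2×2 array, target PE[1][1]:
  c0 r0c1: 0 / 0 / 0
  c0 r1c0: 0 / 0 / 0
  c0 r1c1: 0 / 0 / 0
  c1 r0c1: 20 / 5 / 20
  c1 r1c0: 34 / 3 / 34
  c1 r1c1: 0 / 0 / 0
  c2 r0c1: 36 / 9 / 36
  c2 r1c0: 90 / 9 / 90
  c2 r1c1: 29 / 3 / 29
  c3 r0c1: 24 / 6 / 24
  c3 r1c0: 52 / 5 / 52
  c3 r1c1: 63 / 9 / 63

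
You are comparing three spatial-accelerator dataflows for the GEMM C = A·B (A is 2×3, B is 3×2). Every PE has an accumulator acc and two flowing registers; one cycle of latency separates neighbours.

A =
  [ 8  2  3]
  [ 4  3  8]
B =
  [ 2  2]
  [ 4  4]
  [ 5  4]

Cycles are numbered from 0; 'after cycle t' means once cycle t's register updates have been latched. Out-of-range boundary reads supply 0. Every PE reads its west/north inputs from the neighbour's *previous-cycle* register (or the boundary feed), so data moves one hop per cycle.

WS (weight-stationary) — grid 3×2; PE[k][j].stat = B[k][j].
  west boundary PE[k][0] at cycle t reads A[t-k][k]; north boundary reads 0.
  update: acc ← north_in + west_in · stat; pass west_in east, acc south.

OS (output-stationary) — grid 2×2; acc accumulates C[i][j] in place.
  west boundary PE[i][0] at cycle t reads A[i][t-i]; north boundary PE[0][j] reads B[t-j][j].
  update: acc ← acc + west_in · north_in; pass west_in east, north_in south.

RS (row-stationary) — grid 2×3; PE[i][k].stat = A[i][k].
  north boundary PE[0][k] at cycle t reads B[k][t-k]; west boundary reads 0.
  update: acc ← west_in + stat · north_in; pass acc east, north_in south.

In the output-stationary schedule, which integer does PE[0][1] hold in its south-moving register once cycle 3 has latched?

OS on a 2×2 grid — tracing PE[0][1] and its feeders:
  cycle 0: PE[0][0] → acc 16, east 8, south 2
  cycle 0: PE[0][1] → acc 0, east 0, south 0
  cycle 1: PE[0][0] → acc 24, east 2, south 4
  cycle 1: PE[0][1] → acc 16, east 8, south 2
  cycle 2: PE[0][0] → acc 39, east 3, south 5
  cycle 2: PE[0][1] → acc 24, east 2, south 4
  cycle 3: PE[0][0] → acc 39, east 0, south 0
  cycle 3: PE[0][1] → acc 36, east 3, south 4

register = 4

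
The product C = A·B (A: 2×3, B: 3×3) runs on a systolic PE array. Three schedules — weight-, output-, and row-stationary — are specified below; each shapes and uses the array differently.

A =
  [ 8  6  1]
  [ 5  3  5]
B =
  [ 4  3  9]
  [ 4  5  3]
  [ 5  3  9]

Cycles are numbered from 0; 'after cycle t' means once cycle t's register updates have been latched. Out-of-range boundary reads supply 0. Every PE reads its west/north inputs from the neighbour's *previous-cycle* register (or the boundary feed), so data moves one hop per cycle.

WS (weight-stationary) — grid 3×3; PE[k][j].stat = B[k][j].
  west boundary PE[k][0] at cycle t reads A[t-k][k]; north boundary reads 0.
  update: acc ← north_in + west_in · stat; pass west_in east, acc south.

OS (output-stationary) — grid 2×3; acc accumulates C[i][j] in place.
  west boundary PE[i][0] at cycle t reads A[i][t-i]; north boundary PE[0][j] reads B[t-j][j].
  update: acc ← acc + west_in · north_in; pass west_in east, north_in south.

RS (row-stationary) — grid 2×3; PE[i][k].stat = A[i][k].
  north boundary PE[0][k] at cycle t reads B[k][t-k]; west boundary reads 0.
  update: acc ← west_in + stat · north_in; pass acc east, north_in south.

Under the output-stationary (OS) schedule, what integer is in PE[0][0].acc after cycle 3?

PE[0][0].acc = 61

OS on a 2×3 grid — tracing PE[0][0] and its feeders:
  cycle 0: PE[0][0] → acc 32, east 8, south 4
  cycle 1: PE[0][0] → acc 56, east 6, south 4
  cycle 2: PE[0][0] → acc 61, east 1, south 5
  cycle 3: PE[0][0] → acc 61, east 0, south 0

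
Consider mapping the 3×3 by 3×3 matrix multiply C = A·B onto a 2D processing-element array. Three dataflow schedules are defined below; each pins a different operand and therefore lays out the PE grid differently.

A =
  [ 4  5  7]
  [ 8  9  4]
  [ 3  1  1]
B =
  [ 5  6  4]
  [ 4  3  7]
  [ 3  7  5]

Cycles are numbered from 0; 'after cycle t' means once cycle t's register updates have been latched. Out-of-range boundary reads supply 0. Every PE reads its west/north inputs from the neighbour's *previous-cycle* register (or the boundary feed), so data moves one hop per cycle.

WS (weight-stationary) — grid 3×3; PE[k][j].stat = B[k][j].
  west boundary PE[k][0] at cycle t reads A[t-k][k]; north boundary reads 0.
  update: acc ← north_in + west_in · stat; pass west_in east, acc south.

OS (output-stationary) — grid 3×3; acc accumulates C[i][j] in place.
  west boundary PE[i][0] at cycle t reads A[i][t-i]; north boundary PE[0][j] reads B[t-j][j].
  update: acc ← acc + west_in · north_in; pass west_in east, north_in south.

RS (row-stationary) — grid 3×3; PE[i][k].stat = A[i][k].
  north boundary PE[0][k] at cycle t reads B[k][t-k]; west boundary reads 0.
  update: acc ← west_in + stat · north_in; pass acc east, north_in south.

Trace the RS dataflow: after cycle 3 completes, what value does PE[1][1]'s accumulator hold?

PE[1][1].acc = 75

RS 3×3: PE[1][1] cycle-by-cycle (with neighbour feeds):
  c0 r0c1: 0 / 0 / 0
  c0 r1c0: 0 / 0 / 0
  c0 r1c1: 0 / 0 / 0
  c1 r0c1: 40 / 40 / 4
  c1 r1c0: 40 / 40 / 5
  c1 r1c1: 0 / 0 / 0
  c2 r0c1: 39 / 39 / 3
  c2 r1c0: 48 / 48 / 6
  c2 r1c1: 76 / 76 / 4
  c3 r0c1: 51 / 51 / 7
  c3 r1c0: 32 / 32 / 4
  c3 r1c1: 75 / 75 / 3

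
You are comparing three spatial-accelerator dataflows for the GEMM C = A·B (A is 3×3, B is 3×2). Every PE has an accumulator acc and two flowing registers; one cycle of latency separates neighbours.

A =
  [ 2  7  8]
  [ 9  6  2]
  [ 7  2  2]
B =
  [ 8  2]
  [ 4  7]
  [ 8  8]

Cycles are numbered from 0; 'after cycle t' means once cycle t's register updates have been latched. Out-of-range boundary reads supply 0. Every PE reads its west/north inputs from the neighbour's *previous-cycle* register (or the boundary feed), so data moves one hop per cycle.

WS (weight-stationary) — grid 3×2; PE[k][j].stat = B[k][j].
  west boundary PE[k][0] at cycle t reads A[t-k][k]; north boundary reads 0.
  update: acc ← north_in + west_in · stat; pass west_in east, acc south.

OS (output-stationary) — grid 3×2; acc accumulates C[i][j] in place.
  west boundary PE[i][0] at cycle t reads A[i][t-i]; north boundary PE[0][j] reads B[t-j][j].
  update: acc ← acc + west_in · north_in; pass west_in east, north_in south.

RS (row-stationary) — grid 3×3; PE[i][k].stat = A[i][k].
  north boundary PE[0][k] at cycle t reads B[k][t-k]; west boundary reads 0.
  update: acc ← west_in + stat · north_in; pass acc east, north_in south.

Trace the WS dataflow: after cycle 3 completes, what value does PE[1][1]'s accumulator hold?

PE[1][1].acc = 60

WS 3×2: PE[1][1] cycle-by-cycle (with neighbour feeds):
  c0 r0c1: 0 / 0 / 0
  c0 r1c0: 0 / 0 / 0
  c0 r1c1: 0 / 0 / 0
  c1 r0c1: 4 / 2 / 4
  c1 r1c0: 44 / 7 / 44
  c1 r1c1: 0 / 0 / 0
  c2 r0c1: 18 / 9 / 18
  c2 r1c0: 96 / 6 / 96
  c2 r1c1: 53 / 7 / 53
  c3 r0c1: 14 / 7 / 14
  c3 r1c0: 64 / 2 / 64
  c3 r1c1: 60 / 6 / 60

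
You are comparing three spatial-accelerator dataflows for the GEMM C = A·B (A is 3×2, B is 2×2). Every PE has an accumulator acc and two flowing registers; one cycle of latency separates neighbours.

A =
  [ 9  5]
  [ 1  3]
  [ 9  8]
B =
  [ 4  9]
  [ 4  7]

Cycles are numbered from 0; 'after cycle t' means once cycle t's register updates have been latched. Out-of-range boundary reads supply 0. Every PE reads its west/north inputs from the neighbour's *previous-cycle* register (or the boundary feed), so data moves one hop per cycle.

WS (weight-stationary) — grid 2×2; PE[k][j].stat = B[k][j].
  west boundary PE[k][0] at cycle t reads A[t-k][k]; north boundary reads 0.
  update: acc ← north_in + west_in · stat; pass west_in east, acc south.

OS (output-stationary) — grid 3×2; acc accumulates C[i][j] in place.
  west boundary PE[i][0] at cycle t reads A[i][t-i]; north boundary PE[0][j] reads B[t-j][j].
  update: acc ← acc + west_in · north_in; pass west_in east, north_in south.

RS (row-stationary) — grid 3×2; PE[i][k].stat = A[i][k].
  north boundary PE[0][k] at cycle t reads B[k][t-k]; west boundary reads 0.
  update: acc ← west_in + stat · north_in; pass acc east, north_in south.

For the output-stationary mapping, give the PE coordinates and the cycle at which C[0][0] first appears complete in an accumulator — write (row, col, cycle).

(row, col, cycle) = (0, 0, 1)

OS: C[0][0] accumulates in PE[0][0]:
  after 0 — PE[0][0] acc=36, pass-E 9, pass-S 4
  after 1 — PE[0][0] acc=56, pass-E 5, pass-S 4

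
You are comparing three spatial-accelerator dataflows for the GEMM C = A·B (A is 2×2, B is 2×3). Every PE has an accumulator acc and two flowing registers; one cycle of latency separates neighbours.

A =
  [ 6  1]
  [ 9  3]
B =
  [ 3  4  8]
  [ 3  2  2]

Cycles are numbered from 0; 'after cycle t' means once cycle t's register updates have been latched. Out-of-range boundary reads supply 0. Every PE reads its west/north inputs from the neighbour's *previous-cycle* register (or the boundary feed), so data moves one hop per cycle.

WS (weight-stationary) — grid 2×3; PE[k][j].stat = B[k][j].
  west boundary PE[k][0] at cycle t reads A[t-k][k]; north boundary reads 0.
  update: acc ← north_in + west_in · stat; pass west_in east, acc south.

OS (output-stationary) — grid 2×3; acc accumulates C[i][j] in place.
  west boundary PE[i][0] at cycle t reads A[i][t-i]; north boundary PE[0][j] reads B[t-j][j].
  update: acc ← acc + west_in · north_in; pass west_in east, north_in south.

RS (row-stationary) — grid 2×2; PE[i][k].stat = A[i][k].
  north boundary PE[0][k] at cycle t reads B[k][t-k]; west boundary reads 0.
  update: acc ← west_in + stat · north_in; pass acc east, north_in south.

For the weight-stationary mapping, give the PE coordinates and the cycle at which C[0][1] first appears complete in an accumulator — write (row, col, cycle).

WS — PE[1][1] is where C[0][1] collects:
  c0 r1c1: 0 / 0 / 0
  c1 r1c1: 0 / 0 / 0
  c2 r1c1: 26 / 1 / 26

(row, col, cycle) = (1, 1, 2)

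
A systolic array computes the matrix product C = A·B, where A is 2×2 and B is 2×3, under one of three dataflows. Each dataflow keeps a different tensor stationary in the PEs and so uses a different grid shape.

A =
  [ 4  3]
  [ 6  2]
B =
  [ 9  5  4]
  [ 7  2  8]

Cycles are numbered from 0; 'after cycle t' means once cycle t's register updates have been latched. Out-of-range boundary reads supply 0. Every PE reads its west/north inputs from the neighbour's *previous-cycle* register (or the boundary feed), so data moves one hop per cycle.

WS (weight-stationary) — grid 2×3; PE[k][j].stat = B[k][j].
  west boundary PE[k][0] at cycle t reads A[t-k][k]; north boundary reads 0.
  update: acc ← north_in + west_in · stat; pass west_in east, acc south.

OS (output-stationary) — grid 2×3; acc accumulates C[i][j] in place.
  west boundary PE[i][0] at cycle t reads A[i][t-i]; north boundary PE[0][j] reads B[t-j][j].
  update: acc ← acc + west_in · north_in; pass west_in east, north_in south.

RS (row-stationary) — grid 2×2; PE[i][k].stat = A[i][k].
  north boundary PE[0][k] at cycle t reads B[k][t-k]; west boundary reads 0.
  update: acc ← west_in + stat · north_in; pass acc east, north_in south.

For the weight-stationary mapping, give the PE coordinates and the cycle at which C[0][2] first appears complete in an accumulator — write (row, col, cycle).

(row, col, cycle) = (1, 2, 3)

WS — PE[1][2] is where C[0][2] collects:
  c0 r1c2: 0 / 0 / 0
  c1 r1c2: 0 / 0 / 0
  c2 r1c2: 0 / 0 / 0
  c3 r1c2: 40 / 3 / 40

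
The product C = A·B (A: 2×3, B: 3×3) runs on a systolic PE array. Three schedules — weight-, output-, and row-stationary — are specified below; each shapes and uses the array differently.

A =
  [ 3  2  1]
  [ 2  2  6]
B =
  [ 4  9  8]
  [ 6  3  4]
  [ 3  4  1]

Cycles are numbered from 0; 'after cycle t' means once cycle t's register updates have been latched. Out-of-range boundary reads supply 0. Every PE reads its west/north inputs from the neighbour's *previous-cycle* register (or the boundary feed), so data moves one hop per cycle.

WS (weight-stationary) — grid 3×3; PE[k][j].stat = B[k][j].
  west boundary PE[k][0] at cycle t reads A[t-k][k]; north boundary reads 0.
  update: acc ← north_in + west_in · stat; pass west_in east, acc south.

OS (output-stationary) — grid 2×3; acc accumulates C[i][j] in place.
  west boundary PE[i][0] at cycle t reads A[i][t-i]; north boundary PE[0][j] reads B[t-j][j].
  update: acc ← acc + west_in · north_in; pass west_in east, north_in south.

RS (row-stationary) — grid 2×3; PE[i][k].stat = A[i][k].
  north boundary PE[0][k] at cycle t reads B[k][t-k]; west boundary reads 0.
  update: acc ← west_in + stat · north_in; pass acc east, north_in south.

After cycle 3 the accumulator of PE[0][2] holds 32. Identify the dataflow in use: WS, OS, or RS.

— WS: 3×3; PE[0][2] trace:
  step 0 · PE0,2: acc=0; fwd→0 fwd↓0
  step 1 · PE0,2: acc=0; fwd→0 fwd↓0
  step 2 · PE0,2: acc=24; fwd→3 fwd↓24
  step 3 · PE0,2: acc=16; fwd→2 fwd↓16
— OS: 2×3; PE[0][2] trace:
  step 0 · PE0,2: acc=0; fwd→0 fwd↓0
  step 1 · PE0,2: acc=0; fwd→0 fwd↓0
  step 2 · PE0,2: acc=24; fwd→3 fwd↓8
  step 3 · PE0,2: acc=32; fwd→2 fwd↓4
— RS: 2×3; PE[0][2] trace:
  step 0 · PE0,2: acc=0; fwd→0 fwd↓0
  step 1 · PE0,2: acc=0; fwd→0 fwd↓0
  step 2 · PE0,2: acc=27; fwd→27 fwd↓3
  step 3 · PE0,2: acc=37; fwd→37 fwd↓4

dataflow = OS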